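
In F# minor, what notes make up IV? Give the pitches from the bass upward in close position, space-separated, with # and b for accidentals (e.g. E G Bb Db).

Scale degree 4 in F# minor is B; here the chord built on it is altered to a major triad. IV is the major subdominant, borrowed from the parallel major.
So the chord is B-D#-F#, a major triad.

B D# F#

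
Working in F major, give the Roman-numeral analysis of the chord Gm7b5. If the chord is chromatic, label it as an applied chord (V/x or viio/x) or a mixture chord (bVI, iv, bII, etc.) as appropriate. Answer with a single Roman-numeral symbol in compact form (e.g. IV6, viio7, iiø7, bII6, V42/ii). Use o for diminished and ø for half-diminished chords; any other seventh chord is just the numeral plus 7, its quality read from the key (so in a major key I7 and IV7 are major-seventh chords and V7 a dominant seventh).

The pitches G-Bb-Db-F form a half-diminished seventh chord rooted on G.
G is the second degree of F major. This is the half-diminished supertonic seventh, borrowed from the parallel minor.

iiø7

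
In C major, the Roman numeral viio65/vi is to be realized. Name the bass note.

B

The applied chord viio65/vi is rooted on G#: G#-B-D-F.
The figure 65 means first inversion — the third is in the bass.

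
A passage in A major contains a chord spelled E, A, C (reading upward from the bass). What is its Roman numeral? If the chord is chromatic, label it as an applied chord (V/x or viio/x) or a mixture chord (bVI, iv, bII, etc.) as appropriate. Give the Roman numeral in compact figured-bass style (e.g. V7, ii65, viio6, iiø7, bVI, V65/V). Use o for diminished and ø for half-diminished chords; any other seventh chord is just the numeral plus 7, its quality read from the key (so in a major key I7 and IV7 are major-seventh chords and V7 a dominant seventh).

The pitches A-C-E form a minor triad rooted on A.
A is the first degree of A major. This is the minor tonic, borrowed from the parallel minor.
With E in the bass the chord is in second inversion, so the figured bass is 64.

i64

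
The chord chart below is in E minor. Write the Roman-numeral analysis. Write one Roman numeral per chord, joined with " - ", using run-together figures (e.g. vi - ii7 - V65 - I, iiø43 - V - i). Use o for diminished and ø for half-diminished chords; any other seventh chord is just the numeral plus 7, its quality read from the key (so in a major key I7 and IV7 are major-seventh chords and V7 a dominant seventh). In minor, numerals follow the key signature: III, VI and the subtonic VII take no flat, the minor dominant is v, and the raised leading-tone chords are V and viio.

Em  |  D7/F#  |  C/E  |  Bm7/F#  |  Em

i - VII65 - VI6 - v43 - i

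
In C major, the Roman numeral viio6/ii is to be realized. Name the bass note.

The applied chord viio6/ii is rooted on C#: C#-E-G.
The figure 6 means first inversion — the third is in the bass.

E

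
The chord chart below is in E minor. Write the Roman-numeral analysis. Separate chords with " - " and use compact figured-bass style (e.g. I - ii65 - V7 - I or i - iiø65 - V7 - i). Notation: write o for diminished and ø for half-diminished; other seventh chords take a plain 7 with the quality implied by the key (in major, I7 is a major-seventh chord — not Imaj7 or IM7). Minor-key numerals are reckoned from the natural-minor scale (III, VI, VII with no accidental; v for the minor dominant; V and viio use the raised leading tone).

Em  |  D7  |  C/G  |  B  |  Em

i - VII7 - VI64 - V - i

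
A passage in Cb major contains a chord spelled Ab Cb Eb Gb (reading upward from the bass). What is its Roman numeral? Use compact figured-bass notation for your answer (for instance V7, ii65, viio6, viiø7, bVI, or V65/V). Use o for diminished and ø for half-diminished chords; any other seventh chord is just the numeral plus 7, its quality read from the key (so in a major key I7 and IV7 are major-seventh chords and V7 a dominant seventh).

vi7

Stacked in thirds the chord is Ab-Cb-Eb-Gb: a minor seventh chord on Ab.
In Cb major, Ab is the submediant; the diatonic minor seventh chord there is vi7.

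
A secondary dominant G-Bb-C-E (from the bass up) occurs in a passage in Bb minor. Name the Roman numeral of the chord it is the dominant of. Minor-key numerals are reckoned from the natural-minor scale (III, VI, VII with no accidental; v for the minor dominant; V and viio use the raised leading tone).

The chord is a dominant seventh chord on C.
A dominant resolves down a perfect fifth: C → F. In Bb minor, F is scale degree 5, i.e. V.

V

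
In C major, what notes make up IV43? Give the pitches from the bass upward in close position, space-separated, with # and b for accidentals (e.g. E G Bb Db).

C E F A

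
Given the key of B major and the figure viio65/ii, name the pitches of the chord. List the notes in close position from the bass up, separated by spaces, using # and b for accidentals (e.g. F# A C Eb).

D# F# A B#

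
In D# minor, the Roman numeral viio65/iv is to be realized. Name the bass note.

A#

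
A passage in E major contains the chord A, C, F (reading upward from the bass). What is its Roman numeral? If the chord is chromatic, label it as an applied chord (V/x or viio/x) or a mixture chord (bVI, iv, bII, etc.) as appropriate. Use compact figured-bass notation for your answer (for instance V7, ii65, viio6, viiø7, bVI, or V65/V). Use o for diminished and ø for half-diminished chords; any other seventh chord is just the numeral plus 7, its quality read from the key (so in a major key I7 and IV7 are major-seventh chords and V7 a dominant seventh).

bII6

The pitches F-A-C form a major triad rooted on F.
F is the lowered second degree of E major (diatonic 2 would be F#). This is the Neapolitan sixth — a major triad on the lowered second degree, here in its customary first inversion.
With A in the bass the chord is in first inversion, so the figured bass is 6.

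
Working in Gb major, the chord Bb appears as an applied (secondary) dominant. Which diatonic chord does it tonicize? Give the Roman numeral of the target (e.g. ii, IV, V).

The chord is a major triad on Bb.
A dominant resolves down a perfect fifth: Bb → Eb. In Gb major, Eb is scale degree 6, i.e. vi.

vi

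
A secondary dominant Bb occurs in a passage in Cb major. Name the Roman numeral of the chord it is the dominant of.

iii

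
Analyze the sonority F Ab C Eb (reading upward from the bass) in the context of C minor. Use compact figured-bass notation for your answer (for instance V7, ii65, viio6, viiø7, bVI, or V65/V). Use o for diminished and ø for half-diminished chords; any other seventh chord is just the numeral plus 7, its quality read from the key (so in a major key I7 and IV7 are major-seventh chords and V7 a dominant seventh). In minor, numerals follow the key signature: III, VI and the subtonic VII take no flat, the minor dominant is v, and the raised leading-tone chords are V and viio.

iv7

The pitches F-Ab-C-Eb form a minor seventh chord rooted on F.
In C minor, F is the subdominant; the diatonic minor seventh chord there is iv7.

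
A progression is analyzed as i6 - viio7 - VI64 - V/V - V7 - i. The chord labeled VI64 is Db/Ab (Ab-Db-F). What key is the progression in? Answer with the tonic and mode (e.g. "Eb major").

F minor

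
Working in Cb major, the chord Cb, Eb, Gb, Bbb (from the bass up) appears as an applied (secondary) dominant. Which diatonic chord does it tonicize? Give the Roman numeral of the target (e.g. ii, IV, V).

IV

The chord is a dominant seventh chord on Cb.
A dominant resolves down a perfect fifth: Cb → Fb. In Cb major, Fb is scale degree 4, i.e. IV.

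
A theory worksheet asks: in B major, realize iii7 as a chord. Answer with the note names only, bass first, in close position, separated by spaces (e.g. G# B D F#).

The numeral's case and figure indicate a minor seventh chord. In B major its root, scale degree 3, is D#.
That chord is spelled D#-F#-A#-C#.

D# F# A# C#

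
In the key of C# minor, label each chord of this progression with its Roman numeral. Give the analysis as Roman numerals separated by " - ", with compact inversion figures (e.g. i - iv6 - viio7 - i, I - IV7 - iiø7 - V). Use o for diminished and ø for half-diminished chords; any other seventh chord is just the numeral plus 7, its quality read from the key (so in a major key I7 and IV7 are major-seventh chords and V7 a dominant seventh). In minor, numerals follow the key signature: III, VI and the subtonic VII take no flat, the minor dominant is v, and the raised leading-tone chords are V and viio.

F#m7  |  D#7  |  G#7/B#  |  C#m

iv7 - V7/V - V65 - i

F#m7: root F# is the subdominant; minor seventh chord there is iv7.
D#7 is the secondary dominant of V (dominant seventh chord on D#): V7/V.
G#7/B# has root G#, degree 5 in C# minor, so V65.
C#m has root C#, degree 1 in C# minor, so i.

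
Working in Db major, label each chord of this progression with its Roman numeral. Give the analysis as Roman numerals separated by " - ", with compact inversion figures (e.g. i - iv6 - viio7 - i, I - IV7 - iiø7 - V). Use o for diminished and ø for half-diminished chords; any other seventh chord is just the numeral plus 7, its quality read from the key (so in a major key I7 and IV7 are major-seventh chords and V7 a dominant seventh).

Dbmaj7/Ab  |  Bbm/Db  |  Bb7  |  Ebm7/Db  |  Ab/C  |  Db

I43 - vi6 - V7/ii - ii42 - V6 - I

Dbmaj7/Ab: major seventh chord on Db = scale degree 1 → I43.
Bbm/Db: root Bb is the submediant; minor triad there is vi6.
Bb7 is the secondary dominant of ii (dominant seventh chord on Bb): V7/ii.
Ebm7/Db: root Eb is the supertonic; minor seventh chord there is ii42.
Ab/C has root Ab, degree 5 in Db major, so V6.
Db: root Db is the tonic; major triad there is I.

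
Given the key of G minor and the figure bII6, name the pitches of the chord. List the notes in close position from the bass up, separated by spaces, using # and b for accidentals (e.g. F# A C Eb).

C Eb Ab

Scale degree 2 in G minor is A; lowering it a half step gives Ab. bII6 is the Neapolitan sixth — a major triad on the lowered second degree, here in its customary first inversion.
So the chord is Ab-C-Eb, a major triad.
The figured bass 6 indicates first inversion, placing the third (C) in the bass: C-Eb-Ab.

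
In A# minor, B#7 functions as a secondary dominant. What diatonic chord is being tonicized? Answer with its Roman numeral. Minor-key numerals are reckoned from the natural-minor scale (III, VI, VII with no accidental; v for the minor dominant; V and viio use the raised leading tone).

V

The chord is a dominant seventh chord on B#.
A dominant resolves down a perfect fifth: B# → E#. In A# minor, E# is scale degree 5, i.e. V.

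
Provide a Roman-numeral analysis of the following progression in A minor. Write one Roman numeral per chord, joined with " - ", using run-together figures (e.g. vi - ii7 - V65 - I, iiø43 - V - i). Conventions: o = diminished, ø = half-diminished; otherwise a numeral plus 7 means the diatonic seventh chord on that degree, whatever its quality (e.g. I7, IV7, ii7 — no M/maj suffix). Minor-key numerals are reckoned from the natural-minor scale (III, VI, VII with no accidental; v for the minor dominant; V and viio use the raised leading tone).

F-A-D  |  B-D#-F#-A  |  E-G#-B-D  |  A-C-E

F-A-D: minor triad on D = scale degree 4 → iv6.
B-D#-F#-A: a dominant seventh chord on B, the applied dominant of V → V7/V.
E-G#-B-D has root E, degree 5 in A minor, so V7.
A-C-E has root A, degree 1 in A minor, so i.

iv6 - V7/V - V7 - i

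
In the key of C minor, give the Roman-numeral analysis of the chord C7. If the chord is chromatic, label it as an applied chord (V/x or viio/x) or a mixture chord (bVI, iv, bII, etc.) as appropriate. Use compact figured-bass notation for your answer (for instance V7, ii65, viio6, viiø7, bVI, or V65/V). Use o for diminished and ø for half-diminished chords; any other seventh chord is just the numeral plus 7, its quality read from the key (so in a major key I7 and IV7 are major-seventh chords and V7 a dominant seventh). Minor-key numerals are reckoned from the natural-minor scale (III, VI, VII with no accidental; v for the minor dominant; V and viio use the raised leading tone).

V7/iv

Stacked in thirds the chord is C-E-G-Bb: a dominant seventh chord on C.
C is not a diatonic chord root with this quality in C minor, but it lies a perfect fifth above F (iv), so the chord functions as an applied dominant of iv.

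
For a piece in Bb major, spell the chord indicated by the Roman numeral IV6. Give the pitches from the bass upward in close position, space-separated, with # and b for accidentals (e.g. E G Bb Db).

G Bb Eb

The numeral's case and figure indicate a major triad. In Bb major its root, the fourth degree, is Eb.
Stacking thirds from Eb gives Eb-G-Bb.
The figured bass 6 indicates first inversion, placing the third (G) in the bass: G-Bb-Eb.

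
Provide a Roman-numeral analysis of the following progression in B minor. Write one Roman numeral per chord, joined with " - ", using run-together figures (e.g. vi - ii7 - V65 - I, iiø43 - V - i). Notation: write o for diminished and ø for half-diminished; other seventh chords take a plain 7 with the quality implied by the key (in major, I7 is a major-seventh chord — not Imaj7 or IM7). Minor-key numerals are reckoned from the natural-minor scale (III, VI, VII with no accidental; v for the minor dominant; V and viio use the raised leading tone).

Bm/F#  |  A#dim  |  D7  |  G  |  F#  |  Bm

Bm/F#: root B is the tonic; minor triad there is i64.
A#dim: diminished triad on A# = scale degree 7 → viio.
D7: chromatic; D is V of VI, so V7/VI.
G: major triad on G = scale degree 6 → VI.
F# has root F#, degree 5 in B minor, so V.
Bm: root B is the tonic; minor triad there is i.

i64 - viio - V7/VI - VI - V - i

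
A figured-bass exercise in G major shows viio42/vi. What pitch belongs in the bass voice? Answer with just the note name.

C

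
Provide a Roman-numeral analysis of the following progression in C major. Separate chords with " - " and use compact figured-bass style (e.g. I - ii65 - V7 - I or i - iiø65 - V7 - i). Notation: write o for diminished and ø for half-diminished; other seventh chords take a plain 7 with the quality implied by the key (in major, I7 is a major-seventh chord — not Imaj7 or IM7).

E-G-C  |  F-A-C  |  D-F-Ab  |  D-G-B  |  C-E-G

I6 - IV - iio - V64 - I

E-G-C: major triad on C = scale degree 1 → I6.
F-A-C has root F, degree 4 in C major, so IV.
D-F-Ab: diminished triad on D — chromatic; iio (borrowed from the parallel minor).
D-G-B has root G, degree 5 in C major, so V64.
C-E-G: root C is the tonic; major triad there is I.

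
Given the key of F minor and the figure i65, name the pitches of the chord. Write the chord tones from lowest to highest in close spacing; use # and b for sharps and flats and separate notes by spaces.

Ab C Eb F

The numeral's case and figure indicate a minor seventh chord. In F minor its root, the first degree, is F.
Stacking thirds from F gives F-Ab-C-Eb.
The figured bass 65 indicates first inversion, placing the third (Ab) in the bass: Ab-C-Eb-F.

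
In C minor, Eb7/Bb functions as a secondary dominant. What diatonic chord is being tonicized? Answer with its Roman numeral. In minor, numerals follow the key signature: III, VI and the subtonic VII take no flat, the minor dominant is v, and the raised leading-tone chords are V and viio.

The chord is a dominant seventh chord on Eb.
A dominant resolves down a perfect fifth: Eb → Ab. In C minor, Ab is scale degree 6, i.e. VI.

VI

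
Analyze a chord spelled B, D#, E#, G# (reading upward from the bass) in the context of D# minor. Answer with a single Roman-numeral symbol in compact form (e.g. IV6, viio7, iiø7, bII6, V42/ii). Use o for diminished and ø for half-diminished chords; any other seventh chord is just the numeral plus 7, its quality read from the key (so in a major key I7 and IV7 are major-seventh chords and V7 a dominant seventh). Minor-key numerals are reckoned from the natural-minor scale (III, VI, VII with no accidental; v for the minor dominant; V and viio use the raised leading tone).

iiø43

Stacked in thirds the chord is E#-G#-B-D#: a half-diminished seventh chord on E#.
In D# minor, E# is the supertonic; the diatonic half-diminished seventh chord there is iiø7.
With B in the bass the chord is in second inversion, so the figured bass is 43.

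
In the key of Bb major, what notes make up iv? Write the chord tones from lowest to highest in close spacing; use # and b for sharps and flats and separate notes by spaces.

Eb Gb Bb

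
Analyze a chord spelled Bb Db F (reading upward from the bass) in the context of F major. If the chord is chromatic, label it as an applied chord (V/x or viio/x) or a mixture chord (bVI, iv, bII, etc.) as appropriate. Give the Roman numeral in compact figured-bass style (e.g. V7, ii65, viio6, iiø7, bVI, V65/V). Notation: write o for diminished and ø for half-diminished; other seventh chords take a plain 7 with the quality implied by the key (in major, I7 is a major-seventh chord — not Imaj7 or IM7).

iv

The pitches Bb-Db-F form a minor triad rooted on Bb.
Bb is the fourth degree of F major. This is the minor subdominant, borrowed from the parallel minor.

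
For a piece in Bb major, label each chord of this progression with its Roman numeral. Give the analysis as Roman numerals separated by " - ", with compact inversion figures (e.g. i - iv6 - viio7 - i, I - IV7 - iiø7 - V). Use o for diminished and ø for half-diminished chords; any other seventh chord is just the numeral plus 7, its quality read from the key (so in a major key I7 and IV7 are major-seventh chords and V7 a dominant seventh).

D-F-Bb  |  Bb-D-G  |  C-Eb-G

I6 - vi6 - ii

D-F-Bb has root Bb, degree 1 in Bb major, so I6.
Bb-D-G has root G, degree 6 in Bb major, so vi6.
C-Eb-G: minor triad on C = scale degree 2 → ii.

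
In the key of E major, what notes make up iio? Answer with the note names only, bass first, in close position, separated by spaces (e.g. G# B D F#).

F# A C

Scale degree 2 in E major is F#; here the chord built on it is altered to a diminished triad. iio is the diminished supertonic triad, borrowed from the parallel minor.
So the chord is F#-A-C.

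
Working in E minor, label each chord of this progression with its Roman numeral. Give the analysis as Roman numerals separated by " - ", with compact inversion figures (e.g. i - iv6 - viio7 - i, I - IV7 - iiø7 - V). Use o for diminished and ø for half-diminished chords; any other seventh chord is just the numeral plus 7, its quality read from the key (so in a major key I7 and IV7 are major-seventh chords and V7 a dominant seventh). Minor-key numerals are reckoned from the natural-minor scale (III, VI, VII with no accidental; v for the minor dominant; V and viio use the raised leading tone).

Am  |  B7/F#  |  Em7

iv - V43 - i7

Am: minor triad on A = scale degree 4 → iv.
B7/F# has root B, degree 5 in E minor, so V43.
Em7 has root E, degree 1 in E minor, so i7.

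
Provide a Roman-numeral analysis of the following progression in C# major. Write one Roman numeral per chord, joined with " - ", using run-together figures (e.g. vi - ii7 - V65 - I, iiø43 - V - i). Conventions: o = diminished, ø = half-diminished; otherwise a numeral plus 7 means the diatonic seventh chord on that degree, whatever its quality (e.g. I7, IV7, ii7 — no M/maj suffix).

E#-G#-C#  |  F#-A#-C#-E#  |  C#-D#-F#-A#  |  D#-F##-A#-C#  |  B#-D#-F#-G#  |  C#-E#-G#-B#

E#-G#-C#: root C# is the tonic; major triad there is I6.
F#-A#-C#-E#: major seventh chord on F# = scale degree 4 → IV7.
C#-D#-F#-A#: minor seventh chord on D# = scale degree 2 → ii42.
D#-F##-A#-C#: chromatic; D# is V of V, so V7/V.
B#-D#-F#-G#: dominant seventh chord on G# = scale degree 5 → V65.
C#-E#-G#-B# has root C#, degree 1 in C# major, so I7.

I6 - IV7 - ii42 - V7/V - V65 - I7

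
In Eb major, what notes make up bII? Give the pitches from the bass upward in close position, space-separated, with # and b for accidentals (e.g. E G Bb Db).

Scale degree 2 in Eb major is F; lowering it a half step gives Fb. bII is the Neapolitan chord — a major triad on the lowered second degree.
So the chord is Fb-Ab-Cb.

Fb Ab Cb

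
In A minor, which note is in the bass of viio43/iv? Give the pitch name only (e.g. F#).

The applied chord viio43/iv is rooted on C#: C#-E-G-Bb.
The figure 43 means second inversion — the fifth is in the bass.

G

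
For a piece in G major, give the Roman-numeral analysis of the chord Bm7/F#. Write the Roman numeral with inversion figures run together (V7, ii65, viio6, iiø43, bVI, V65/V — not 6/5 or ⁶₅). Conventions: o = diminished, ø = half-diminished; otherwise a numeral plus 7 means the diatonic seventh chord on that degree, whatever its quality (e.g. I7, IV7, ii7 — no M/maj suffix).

iii43

The pitches B-D-F#-A form a minor seventh chord rooted on B.
In G major, B is the mediant; the diatonic minor seventh chord there is iii7.
With F# in the bass the chord is in second inversion, so the figured bass is 43.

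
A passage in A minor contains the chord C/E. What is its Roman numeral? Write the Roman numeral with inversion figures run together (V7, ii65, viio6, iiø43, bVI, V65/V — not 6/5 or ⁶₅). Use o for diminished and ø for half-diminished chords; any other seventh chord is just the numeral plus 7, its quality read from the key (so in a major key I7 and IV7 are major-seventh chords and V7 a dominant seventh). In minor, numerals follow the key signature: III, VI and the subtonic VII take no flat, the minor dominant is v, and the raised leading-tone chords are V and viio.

III6

The pitches C-E-G form a major triad rooted on C.
C is scale degree 3 in A minor, and a major triad on that degree is written III.
With E in the bass the chord is in first inversion, so the figured bass is 6.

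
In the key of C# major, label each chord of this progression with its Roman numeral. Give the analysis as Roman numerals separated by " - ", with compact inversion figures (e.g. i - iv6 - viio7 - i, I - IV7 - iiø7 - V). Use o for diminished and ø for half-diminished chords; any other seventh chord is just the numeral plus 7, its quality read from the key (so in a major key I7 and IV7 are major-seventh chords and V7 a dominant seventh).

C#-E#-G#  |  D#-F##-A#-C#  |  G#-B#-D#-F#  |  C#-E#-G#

C#-E#-G# has root C#, degree 1 in C# major, so I.
D#-F##-A#-C# is the secondary dominant of V (dominant seventh chord on D#): V7/V.
G#-B#-D#-F#: root G# is the dominant; dominant seventh chord there is V7.
C#-E#-G#: root C# is the tonic; major triad there is I.

I - V7/V - V7 - I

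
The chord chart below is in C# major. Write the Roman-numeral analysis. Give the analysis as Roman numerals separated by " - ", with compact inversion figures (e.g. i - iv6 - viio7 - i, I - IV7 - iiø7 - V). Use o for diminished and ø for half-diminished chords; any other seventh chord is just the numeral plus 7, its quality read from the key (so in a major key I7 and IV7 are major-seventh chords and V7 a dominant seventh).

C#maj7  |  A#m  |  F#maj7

I7 - vi - IV7

C#maj7: major seventh chord on C# = scale degree 1 → I7.
A#m has root A#, degree 6 in C# major, so vi.
F#maj7: root F# is the subdominant; major seventh chord there is IV7.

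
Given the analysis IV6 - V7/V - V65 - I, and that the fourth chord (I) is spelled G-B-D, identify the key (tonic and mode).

G major

The anchor chord is a major triad on G, labeled I.
If G is scale degree 1 and the mode makes that degree carry a major triad, the tonic is G and the mode is major.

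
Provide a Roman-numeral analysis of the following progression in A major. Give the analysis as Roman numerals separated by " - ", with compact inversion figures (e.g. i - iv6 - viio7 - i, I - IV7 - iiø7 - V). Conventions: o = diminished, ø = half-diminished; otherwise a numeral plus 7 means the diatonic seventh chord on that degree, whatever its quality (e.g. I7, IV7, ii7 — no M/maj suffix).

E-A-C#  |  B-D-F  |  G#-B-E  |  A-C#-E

I64 - iio - V6 - I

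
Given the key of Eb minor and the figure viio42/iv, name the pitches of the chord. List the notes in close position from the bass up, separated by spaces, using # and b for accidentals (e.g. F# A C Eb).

Fb G Bb Db

The slash marks an applied leading-tone chord: viio of iv. In Eb minor, iv is Ab, so the leading tone to it is G, a half step below.
Building a fully diminished seventh chord on G gives G-Bb-Db-Fb.
The figured bass 42 indicates third inversion, placing the seventh (Fb) in the bass: Fb-G-Bb-Db.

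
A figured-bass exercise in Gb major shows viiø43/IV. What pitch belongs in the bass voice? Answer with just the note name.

Fb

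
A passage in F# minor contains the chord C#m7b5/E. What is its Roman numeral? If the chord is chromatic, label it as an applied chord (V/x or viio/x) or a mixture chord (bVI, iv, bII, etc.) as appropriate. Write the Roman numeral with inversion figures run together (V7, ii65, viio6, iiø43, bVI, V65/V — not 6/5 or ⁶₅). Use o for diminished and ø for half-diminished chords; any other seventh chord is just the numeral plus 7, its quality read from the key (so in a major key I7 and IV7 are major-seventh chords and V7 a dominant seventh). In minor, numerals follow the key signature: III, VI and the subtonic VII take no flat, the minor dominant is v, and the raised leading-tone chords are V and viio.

viiø65/VI

Stacked in thirds the chord is C#-E-G-B: a half-diminished seventh chord on C#.
C# sits a half step below D (VI in F# minor); a diminished chord there is the applied leading-tone chord of VI.
With E in the bass the chord is in first inversion, so the figured bass is 65.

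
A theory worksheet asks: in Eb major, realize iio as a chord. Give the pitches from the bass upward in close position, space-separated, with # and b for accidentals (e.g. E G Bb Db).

F Ab Cb

Scale degree 2 in Eb major is F; here the chord built on it is altered to a diminished triad. iio is the diminished supertonic triad, borrowed from the parallel minor.
So the chord is F-Ab-Cb.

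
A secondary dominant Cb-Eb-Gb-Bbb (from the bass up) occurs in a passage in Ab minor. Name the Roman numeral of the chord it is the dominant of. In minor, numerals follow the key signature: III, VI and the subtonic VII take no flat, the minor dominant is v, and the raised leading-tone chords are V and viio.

VI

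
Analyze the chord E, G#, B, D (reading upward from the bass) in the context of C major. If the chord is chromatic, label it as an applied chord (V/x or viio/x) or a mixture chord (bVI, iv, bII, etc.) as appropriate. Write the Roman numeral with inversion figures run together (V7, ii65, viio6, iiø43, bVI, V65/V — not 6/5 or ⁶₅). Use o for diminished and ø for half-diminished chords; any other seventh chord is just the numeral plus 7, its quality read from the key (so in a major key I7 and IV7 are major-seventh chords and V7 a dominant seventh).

Stacked in thirds the chord is E-G#-B-D: a dominant seventh chord on E.
E is not a diatonic chord root with this quality in C major, but it lies a perfect fifth above A (vi), so the chord functions as an applied dominant of vi.

V7/vi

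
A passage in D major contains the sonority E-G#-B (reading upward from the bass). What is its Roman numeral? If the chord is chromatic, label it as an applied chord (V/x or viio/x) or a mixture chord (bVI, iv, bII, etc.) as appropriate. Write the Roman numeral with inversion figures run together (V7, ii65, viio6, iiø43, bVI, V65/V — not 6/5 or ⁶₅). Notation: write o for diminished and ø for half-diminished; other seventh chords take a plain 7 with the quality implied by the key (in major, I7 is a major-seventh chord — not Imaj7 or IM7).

Stacked in thirds the chord is E-G#-B: a major triad on E.
E is not a diatonic chord root with this quality in D major, but it lies a perfect fifth above A (V), so the chord functions as an applied dominant of V.

V/V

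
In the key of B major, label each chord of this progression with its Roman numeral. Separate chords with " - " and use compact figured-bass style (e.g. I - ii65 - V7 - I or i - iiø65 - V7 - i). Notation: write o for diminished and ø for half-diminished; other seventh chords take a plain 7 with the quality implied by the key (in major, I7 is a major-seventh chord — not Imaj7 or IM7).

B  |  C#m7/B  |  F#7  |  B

I - ii42 - V7 - I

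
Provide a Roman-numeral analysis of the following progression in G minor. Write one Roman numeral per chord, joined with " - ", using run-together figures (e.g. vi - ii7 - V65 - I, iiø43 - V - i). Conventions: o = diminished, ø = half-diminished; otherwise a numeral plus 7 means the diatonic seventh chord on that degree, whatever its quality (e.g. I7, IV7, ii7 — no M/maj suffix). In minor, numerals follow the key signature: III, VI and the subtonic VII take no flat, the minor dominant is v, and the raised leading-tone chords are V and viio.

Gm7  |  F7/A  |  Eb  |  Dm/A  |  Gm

i7 - VII65 - VI - v64 - i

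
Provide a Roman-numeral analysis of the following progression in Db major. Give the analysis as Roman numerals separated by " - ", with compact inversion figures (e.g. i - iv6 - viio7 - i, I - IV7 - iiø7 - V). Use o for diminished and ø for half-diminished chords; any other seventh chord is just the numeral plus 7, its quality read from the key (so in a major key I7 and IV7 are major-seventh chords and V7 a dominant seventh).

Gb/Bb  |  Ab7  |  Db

IV6 - V7 - I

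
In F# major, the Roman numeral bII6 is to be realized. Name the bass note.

bII in F# major has root G; the chord is G-B-D.
The figure 6 means first inversion — the third is in the bass.

B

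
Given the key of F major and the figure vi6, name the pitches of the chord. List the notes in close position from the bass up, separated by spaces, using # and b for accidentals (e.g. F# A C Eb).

The numeral's case and figure indicate a minor triad. In F major its root, the submediant, is D.
Stacking thirds from D gives D-F-A.
With the 6 figure the chord is in first inversion; from the bass F upward in close position it reads F-A-D.

F A D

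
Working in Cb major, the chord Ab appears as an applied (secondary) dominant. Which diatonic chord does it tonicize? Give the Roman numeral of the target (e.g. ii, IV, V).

The chord is a major triad on Ab.
A dominant resolves down a perfect fifth: Ab → Db. In Cb major, Db is scale degree 2, i.e. ii.

ii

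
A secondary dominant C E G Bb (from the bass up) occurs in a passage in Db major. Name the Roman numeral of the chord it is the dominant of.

iii

The chord is a dominant seventh chord on C.
A dominant resolves down a perfect fifth: C → F. In Db major, F is scale degree 3, i.e. iii.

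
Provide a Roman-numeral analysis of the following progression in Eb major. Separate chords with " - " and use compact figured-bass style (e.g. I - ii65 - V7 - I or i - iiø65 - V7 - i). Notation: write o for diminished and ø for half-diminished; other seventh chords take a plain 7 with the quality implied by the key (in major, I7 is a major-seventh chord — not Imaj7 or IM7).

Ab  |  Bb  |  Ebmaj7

IV - V - I7

Ab has root Ab, degree 4 in Eb major, so IV.
Bb has root Bb, degree 5 in Eb major, so V.
Ebmaj7 has root Eb, degree 1 in Eb major, so I7.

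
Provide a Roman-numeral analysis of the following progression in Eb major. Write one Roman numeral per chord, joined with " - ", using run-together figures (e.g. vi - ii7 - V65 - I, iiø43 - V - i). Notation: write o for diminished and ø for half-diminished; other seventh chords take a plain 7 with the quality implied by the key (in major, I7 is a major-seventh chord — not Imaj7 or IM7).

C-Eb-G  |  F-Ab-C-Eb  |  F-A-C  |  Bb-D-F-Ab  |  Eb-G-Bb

C-Eb-G: minor triad on C = scale degree 6 → vi.
F-Ab-C-Eb: root F is the supertonic; minor seventh chord there is ii7.
F-A-C is the secondary dominant of V (major triad on F): V/V.
Bb-D-F-Ab: dominant seventh chord on Bb = scale degree 5 → V7.
Eb-G-Bb: major triad on Eb = scale degree 1 → I.

vi - ii7 - V/V - V7 - I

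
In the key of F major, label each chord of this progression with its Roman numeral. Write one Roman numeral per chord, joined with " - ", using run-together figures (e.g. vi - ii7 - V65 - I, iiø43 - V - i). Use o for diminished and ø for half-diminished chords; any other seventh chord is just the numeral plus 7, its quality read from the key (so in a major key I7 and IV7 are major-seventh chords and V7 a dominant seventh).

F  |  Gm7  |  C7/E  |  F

I - ii7 - V65 - I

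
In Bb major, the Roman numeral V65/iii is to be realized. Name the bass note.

C#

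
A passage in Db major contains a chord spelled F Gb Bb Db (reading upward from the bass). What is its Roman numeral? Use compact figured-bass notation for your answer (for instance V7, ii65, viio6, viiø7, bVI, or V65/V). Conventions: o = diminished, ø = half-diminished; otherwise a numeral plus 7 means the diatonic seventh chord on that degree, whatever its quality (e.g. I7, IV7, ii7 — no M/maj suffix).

IV42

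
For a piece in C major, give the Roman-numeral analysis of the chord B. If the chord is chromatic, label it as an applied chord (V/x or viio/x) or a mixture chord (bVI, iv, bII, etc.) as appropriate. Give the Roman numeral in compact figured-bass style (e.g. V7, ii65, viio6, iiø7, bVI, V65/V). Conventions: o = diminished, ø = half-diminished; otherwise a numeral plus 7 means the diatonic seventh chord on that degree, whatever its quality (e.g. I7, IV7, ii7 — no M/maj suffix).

V/iii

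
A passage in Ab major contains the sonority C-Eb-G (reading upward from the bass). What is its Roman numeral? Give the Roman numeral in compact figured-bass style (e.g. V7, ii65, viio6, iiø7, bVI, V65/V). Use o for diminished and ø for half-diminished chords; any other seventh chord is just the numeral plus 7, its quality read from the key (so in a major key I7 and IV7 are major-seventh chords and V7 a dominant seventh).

iii

Stacked in thirds the chord is C-Eb-G: a minor triad on C.
In Ab major, C is the mediant; the diatonic minor triad there is iii.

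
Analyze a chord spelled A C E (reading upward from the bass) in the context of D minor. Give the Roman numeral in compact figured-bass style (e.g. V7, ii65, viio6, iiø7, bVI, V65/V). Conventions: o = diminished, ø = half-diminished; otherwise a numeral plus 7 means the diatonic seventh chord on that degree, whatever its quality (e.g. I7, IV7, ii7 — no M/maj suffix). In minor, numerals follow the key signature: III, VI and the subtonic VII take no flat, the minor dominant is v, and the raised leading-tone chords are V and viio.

v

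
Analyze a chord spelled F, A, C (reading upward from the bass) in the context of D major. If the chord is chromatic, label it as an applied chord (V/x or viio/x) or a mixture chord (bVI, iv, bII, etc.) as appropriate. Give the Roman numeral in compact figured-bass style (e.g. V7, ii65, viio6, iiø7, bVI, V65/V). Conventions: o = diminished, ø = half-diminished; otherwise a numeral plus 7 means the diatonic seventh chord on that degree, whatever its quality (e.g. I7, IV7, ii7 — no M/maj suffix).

bIII

Stacked in thirds the chord is F-A-C: a major triad on F.
F is the lowered third degree of D major (diatonic 3 would be F#). This is a major triad on the lowered third degree, borrowed from the parallel minor.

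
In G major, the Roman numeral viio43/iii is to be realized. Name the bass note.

E

The applied chord viio43/iii is rooted on A#: A#-C#-E-G.
The figure 43 means second inversion — the fifth is in the bass.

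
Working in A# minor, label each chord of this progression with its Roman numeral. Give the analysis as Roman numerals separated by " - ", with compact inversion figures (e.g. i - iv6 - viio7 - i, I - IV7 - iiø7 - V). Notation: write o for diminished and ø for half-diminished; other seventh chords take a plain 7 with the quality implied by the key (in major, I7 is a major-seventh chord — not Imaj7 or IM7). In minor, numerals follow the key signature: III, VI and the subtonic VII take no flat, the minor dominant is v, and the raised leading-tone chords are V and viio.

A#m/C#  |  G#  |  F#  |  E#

i6 - VII - VI - V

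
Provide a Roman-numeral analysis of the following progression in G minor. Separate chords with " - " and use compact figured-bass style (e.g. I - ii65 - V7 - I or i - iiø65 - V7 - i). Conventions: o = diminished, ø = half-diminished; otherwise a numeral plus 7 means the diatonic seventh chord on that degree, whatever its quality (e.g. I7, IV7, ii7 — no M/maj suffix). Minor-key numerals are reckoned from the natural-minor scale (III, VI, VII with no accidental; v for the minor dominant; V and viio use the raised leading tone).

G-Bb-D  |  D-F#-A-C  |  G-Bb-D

G-Bb-D has root G, degree 1 in G minor, so i.
D-F#-A-C: dominant seventh chord on D = scale degree 5 → V7.
G-Bb-D has root G, degree 1 in G minor, so i.

i - V7 - i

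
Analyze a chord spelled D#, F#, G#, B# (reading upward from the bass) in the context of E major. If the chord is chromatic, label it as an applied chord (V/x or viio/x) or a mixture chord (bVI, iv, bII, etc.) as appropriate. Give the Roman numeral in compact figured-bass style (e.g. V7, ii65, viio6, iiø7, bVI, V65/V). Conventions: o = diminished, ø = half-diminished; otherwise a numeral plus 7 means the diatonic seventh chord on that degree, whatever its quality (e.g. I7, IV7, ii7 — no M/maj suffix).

V43/vi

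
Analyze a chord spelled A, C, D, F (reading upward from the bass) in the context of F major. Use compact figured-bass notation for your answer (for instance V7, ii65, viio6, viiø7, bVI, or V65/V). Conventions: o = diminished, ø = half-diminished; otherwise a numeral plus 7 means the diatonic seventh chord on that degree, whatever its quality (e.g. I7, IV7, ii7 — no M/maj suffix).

vi43

Stacked in thirds the chord is D-F-A-C: a minor seventh chord on D.
In F major, D is the submediant; the diatonic minor seventh chord there is vi7.
With A in the bass the chord is in second inversion, so the figured bass is 43.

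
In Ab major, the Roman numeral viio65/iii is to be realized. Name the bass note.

D

The applied chord viio65/iii is rooted on B: B-D-F-Ab.
The figure 65 means first inversion — the third is in the bass.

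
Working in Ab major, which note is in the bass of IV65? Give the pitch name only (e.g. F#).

IV in Ab major has root Db; the chord is Db-F-Ab-C.
The figure 65 means first inversion — the third is in the bass.

F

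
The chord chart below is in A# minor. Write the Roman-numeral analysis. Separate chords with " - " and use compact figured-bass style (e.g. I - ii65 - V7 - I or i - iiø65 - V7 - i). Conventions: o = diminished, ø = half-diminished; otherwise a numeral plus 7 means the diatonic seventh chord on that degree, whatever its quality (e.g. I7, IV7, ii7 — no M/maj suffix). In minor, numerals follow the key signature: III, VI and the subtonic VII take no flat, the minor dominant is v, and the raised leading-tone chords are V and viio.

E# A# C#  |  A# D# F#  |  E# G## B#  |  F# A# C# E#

E#-A#-C#: root A# is the tonic; minor triad there is i64.
A#-D#-F#: root D# is the subdominant; minor triad there is iv64.
E#-G##-B#: major triad on E# = scale degree 5 → V.
F#-A#-C#-E# has root F#, degree 6 in A# minor, so VI7.

i64 - iv64 - V - VI7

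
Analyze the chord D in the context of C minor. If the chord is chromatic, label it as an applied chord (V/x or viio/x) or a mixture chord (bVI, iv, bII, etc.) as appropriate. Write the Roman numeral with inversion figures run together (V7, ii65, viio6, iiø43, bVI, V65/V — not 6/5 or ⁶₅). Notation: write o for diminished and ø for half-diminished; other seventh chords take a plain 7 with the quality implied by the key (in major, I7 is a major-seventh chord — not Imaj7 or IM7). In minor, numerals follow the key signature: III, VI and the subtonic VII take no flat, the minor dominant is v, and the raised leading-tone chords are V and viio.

V/V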